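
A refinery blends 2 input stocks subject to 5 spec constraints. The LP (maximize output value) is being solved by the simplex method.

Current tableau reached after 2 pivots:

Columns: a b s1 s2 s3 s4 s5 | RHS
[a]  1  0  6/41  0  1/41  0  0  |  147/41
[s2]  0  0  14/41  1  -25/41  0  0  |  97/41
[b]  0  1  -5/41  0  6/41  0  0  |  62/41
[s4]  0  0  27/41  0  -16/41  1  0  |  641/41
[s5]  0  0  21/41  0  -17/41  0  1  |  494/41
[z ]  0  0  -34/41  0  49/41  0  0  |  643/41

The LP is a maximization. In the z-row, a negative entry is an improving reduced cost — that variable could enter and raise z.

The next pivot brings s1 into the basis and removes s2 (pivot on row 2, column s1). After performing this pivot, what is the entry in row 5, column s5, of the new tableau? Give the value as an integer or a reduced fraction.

Pivot element is row 2, column s1: 14/41.
Normalize row 2: new (row 2, s5) = 0/(14/41) = 0.
row 5 ← row 5 − (21/41)·(new row 2): 1 − (21/41)·0 = 1.

1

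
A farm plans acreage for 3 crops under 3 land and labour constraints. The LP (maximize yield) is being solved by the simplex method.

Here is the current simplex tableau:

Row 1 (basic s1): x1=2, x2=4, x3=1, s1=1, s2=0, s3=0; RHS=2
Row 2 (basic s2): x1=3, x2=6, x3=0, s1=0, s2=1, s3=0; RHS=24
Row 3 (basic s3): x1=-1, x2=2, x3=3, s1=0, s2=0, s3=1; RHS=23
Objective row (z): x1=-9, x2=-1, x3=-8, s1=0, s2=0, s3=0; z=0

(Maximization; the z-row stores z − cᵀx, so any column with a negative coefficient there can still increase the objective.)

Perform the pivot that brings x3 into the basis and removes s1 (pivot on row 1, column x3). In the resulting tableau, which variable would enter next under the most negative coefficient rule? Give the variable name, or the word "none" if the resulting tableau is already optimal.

none

Pivot element 1. New z-row = old z-row − (-8)·(row 1/1).
Updated z-row coefficients: x1: 7, x2: 31, x3: 0, s1: 8, s2: 0, s3: 0.
No coefficient is strictly negative; the tableau after this pivot is optimal.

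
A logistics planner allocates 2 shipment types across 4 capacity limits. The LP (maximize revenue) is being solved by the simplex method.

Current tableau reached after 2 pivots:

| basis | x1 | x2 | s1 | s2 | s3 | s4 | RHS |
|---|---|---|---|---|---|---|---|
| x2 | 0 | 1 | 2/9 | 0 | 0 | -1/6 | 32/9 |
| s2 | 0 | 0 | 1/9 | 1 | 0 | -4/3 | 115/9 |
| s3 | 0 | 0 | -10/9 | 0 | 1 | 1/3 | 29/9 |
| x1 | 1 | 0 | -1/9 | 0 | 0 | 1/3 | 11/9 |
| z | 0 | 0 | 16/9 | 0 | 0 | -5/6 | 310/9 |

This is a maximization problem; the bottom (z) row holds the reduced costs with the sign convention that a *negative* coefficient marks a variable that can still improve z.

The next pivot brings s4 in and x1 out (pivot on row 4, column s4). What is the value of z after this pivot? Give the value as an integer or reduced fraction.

Minimum ratio for s4: (11/9)/(1/3) = 11/3.
z changes by −(z-row coeff of s4)·ratio = −(-5/6)·(11/3) = 55/18.
New z = 310/9 + (55/18) = 75/2.

75/2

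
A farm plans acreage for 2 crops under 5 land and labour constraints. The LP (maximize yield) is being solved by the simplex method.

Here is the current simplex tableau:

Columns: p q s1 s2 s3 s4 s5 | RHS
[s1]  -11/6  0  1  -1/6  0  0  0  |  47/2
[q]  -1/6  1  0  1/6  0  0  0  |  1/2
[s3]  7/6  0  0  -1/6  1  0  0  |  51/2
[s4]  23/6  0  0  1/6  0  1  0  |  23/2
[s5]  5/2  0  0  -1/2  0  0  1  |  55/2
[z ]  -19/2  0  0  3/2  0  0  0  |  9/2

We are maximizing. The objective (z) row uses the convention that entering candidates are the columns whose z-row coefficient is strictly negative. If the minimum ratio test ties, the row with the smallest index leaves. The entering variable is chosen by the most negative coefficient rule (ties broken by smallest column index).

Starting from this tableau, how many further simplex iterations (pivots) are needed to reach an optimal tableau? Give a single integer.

1

pivot: p in, s4 out → z = 33
No improving column remains; optimal.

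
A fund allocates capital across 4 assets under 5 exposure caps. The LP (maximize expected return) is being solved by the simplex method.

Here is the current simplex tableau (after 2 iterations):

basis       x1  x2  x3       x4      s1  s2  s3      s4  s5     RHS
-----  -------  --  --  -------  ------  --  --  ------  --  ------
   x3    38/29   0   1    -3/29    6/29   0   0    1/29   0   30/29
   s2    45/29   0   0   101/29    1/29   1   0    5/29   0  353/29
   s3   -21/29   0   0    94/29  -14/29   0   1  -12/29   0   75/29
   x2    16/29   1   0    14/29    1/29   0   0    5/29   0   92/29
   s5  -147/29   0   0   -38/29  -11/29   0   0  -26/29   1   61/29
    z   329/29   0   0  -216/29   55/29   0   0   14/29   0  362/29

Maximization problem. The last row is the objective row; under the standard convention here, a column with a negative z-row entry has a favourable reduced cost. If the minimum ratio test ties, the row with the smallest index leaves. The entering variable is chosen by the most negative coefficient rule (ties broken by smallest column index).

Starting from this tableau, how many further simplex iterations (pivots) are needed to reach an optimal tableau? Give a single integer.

pivot: x4 in, s3 out → z = 866/47
pivot: s4 in, x2 out → z = 24
No improving column remains; optimal.

2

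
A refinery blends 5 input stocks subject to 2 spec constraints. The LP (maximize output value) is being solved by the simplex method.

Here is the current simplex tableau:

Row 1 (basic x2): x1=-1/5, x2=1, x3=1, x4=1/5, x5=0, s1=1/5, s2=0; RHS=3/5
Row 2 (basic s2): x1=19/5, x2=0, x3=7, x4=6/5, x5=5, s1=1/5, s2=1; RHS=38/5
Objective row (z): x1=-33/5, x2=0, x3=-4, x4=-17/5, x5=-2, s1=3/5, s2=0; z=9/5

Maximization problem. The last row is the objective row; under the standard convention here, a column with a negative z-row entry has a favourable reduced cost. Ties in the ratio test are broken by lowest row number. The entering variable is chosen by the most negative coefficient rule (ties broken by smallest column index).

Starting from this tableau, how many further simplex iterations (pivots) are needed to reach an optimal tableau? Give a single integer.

2

pivot: x1 in, s2 out → z = 15
pivot: x4 in, x2 out → z = 20
No improving column remains; optimal.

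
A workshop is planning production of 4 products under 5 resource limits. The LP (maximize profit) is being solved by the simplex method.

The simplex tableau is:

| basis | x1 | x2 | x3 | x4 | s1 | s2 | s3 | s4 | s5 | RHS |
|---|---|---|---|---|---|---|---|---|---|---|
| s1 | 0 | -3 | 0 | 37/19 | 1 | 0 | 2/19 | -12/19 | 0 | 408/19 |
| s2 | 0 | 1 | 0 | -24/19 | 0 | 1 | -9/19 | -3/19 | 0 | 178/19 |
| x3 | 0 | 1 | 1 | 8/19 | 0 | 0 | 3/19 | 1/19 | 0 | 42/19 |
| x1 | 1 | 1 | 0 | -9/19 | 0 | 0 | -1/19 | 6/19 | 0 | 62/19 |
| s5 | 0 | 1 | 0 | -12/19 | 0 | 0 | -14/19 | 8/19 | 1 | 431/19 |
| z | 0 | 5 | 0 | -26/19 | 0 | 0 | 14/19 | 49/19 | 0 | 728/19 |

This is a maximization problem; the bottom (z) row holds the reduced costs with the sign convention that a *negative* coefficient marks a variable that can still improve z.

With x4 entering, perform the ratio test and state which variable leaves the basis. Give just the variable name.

x3

Ratios: row 1 (s1): (408/19)/(37/19) = 408/37; row 2 (s2): entry -24/19 ≤ 0, skip; row 3 (x3): (42/19)/(8/19) = 21/4; row 4 (x1): entry -9/19 ≤ 0, skip; row 5 (s5): entry -12/19 ≤ 0, skip.
Minimum ratio 21/4 is in the x3 row, so x3 leaves.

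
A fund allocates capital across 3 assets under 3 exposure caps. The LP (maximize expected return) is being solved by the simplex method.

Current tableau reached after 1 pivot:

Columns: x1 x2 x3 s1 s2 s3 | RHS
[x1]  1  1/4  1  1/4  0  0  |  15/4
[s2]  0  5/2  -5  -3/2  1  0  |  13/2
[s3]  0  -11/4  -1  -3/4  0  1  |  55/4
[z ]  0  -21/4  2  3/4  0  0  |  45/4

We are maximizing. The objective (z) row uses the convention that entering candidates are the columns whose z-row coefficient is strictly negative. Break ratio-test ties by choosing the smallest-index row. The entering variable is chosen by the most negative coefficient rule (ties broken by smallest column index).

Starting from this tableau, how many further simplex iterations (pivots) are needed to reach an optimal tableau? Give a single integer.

3

pivot: x2 in, s2 out → z = 249/10
pivot: x3 in, x1 out → z = 637/15
pivot: s1 in, x3 out → z = 87/2
No improving column remains; optimal.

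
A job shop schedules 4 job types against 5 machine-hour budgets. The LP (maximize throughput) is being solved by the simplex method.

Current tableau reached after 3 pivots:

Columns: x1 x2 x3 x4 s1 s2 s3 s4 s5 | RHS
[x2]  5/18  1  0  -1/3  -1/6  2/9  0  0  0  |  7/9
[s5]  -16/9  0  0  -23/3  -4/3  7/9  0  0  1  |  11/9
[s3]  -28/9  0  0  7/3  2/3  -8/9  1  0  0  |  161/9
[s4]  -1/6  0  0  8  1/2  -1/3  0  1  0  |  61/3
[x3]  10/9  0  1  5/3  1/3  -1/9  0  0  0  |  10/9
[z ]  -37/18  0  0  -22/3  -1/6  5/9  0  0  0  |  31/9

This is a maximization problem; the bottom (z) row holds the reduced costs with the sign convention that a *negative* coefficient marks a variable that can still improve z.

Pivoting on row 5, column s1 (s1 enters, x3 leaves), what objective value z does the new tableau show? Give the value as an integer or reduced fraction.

4

Minimum ratio for s1: (10/9)/(1/3) = 10/3.
z changes by −(z-row coeff of s1)·ratio = −(-1/6)·(10/3) = 5/9.
New z = 31/9 + (5/9) = 4.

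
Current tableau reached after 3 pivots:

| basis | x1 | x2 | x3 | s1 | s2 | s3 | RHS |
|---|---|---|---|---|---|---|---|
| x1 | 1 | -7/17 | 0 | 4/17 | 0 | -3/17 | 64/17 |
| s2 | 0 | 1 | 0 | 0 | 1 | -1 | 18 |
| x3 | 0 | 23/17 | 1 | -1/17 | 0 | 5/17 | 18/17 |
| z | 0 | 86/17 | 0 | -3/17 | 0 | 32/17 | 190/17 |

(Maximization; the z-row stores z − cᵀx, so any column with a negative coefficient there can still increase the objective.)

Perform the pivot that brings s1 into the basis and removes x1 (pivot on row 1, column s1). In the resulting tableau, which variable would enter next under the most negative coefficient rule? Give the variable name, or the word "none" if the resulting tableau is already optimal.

Pivot element 4/17. New z-row = old z-row − (-3/17)·(row 1/(4/17)).
Updated z-row coefficients: x1: 3/4, x2: 19/4, x3: 0, s1: 0, s2: 0, s3: 7/4.
No coefficient is strictly negative; the tableau after this pivot is optimal.

none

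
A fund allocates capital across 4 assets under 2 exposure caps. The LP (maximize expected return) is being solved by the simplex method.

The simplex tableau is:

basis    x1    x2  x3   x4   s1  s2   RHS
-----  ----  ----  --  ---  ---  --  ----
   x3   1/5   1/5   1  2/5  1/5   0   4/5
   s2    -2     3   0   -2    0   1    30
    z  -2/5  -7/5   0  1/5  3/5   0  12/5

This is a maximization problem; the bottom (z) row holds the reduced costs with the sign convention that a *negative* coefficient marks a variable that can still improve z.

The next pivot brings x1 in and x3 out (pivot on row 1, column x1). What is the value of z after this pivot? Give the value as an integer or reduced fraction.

4

Minimum ratio for x1: (4/5)/(1/5) = 4.
z changes by −(z-row coeff of x1)·ratio = −(-2/5)·4 = 8/5.
New z = 12/5 + (8/5) = 4.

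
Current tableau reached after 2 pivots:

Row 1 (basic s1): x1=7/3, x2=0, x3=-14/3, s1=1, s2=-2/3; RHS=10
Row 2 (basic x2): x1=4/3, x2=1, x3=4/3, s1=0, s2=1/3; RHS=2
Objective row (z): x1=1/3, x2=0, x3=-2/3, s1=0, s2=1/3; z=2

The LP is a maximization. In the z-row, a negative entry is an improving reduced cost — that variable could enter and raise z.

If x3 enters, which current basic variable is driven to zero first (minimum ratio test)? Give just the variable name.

Ratios: row 1 (s1): entry -14/3 ≤ 0, skip; row 2 (x2): 2/(4/3) = 3/2.
Minimum ratio 3/2 is in the x2 row, so x2 leaves.

x2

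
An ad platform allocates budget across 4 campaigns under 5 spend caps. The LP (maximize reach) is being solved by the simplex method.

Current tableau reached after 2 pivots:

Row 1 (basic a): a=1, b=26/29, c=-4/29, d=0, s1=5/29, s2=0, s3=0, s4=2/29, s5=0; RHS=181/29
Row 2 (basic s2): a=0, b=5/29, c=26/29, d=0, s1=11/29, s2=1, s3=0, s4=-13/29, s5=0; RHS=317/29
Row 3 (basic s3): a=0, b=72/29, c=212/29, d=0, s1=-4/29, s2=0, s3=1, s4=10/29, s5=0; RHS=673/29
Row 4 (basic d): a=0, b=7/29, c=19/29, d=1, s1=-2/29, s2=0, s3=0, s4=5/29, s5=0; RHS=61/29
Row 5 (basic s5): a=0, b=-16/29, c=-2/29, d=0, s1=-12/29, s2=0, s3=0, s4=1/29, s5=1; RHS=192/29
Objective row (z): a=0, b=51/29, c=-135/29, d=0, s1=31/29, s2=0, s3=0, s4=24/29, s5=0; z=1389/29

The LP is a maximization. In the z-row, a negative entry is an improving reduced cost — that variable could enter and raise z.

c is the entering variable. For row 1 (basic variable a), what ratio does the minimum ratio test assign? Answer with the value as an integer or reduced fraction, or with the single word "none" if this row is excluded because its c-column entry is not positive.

none

The c entry in row 1 is -4/29 ≤ 0, so this row gives no ratio.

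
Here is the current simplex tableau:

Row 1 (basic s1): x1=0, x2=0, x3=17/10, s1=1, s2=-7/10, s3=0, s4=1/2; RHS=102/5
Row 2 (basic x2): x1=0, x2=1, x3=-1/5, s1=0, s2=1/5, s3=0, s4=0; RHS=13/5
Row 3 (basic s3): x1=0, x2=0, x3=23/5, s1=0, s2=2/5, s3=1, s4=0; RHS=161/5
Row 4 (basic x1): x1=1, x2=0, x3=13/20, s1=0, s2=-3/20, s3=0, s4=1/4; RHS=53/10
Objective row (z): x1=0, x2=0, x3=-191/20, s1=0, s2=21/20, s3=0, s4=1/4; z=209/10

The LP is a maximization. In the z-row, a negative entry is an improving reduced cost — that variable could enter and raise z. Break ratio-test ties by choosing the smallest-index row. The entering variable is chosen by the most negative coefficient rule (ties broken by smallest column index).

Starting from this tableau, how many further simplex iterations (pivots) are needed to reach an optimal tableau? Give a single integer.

pivot: x3 in, s3 out → z = 351/4
No improving column remains; optimal.

1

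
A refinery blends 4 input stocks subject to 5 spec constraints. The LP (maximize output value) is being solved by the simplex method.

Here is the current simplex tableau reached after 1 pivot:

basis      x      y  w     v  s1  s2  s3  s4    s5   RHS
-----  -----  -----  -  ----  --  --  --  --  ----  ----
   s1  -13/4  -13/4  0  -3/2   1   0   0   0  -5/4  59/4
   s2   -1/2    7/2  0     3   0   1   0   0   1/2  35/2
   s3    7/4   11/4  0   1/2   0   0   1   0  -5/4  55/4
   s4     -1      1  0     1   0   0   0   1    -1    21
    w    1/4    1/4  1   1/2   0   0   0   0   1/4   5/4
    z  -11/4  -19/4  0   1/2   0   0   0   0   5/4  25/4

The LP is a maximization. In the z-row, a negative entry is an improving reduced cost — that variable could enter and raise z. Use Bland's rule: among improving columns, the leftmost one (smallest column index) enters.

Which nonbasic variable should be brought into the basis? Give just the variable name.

Objective-row coefficients: x: -11/4, y: -19/4, w: 0, v: 1/2, s1: 0, s2: 0, s3: 0, s4: 0, s5: 5/4.
Improving columns: x, y. Bland's rule picks the smallest column index → x.

x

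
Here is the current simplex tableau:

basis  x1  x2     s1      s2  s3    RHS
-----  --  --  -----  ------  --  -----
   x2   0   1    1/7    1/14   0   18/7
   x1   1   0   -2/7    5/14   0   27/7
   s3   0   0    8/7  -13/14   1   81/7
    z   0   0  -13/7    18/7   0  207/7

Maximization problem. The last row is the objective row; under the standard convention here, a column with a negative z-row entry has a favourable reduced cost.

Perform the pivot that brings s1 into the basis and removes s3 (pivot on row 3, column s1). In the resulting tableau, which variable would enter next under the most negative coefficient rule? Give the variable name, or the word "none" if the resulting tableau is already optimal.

none

Pivot element 8/7. New z-row = old z-row − (-13/7)·(row 3/(8/7)).
Updated z-row coefficients: x1: 0, x2: 0, s1: 0, s2: 17/16, s3: 13/8.
No coefficient is strictly negative; the tableau after this pivot is optimal.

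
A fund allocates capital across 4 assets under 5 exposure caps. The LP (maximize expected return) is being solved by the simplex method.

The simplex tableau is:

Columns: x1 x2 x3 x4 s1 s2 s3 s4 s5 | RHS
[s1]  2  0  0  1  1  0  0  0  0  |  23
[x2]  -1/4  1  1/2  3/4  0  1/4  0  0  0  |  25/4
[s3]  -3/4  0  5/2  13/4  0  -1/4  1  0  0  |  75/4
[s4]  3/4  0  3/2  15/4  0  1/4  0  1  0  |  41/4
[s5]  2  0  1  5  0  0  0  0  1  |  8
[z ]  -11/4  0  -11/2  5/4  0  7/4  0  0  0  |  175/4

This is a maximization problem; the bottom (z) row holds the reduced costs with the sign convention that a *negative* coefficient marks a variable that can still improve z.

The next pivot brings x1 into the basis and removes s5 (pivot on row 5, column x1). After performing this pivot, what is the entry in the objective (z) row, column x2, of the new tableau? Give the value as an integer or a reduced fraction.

Pivot element is row 5, column x1: 2.
Normalize row 5: new (row 5, x2) = 0/2 = 0.
z-row ← z-row − (-11/4)·(new row 5): 0 − (-11/4)·0 = 0.

0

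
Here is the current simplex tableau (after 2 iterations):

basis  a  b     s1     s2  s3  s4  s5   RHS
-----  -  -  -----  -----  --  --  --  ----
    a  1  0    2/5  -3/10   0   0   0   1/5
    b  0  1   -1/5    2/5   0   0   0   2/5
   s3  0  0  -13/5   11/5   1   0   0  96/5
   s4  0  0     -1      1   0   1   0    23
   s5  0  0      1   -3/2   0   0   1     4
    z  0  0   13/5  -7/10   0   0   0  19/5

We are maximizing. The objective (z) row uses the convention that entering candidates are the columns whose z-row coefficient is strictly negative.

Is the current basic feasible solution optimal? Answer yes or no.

no

Column s2 has objective-row coefficient -7/10, which is negative; an improving pivot exists, so not yet optimal.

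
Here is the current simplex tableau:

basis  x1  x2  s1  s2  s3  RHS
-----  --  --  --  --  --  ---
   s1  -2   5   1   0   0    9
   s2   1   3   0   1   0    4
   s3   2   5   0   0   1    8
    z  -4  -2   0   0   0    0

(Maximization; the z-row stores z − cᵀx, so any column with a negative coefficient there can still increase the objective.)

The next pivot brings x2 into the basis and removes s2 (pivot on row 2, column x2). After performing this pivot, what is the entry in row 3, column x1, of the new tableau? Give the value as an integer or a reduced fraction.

Pivot element is row 2, column x2: 3.
Normalize row 2: new (row 2, x1) = 1/3 = 1/3.
row 3 ← row 3 − 5·(new row 2): 2 − 5·(1/3) = 1/3.

1/3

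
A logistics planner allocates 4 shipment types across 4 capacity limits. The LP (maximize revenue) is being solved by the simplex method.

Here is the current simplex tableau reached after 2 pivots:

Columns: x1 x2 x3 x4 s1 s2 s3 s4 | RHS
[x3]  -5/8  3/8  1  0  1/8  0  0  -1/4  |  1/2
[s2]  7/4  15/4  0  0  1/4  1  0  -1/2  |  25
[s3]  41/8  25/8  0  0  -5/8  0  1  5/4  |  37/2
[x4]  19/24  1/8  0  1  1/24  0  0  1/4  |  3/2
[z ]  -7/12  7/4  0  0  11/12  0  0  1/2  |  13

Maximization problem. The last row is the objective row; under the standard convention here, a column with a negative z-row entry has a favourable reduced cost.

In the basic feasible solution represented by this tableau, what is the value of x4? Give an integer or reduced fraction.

x4 is basic (row 4); its value is the RHS of that row: 3/2.

3/2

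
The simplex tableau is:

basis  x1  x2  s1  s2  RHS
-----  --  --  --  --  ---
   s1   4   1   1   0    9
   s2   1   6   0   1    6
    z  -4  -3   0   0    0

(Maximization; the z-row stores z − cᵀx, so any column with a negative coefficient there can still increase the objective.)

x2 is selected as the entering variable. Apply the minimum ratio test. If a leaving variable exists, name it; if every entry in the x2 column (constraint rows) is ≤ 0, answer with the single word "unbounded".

Ratios: row 1 (s1): 9/1 = 9; row 2 (s2): 6/6 = 1.
Minimum ratio is in the s2 row, so s2 leaves.

s2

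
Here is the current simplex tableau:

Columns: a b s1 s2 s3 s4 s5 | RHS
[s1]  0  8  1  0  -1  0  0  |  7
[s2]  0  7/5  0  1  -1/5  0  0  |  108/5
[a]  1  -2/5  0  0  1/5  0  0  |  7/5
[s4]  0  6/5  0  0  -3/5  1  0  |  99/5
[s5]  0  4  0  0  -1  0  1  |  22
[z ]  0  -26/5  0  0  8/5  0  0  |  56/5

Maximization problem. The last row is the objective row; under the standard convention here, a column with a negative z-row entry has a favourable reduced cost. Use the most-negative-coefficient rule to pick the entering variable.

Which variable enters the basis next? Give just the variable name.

Objective-row coefficients: a: 0, b: -26/5, s1: 0, s2: 0, s3: 8/5, s4: 0, s5: 0.
The most negative is -26/5 in column b, so b enters.

b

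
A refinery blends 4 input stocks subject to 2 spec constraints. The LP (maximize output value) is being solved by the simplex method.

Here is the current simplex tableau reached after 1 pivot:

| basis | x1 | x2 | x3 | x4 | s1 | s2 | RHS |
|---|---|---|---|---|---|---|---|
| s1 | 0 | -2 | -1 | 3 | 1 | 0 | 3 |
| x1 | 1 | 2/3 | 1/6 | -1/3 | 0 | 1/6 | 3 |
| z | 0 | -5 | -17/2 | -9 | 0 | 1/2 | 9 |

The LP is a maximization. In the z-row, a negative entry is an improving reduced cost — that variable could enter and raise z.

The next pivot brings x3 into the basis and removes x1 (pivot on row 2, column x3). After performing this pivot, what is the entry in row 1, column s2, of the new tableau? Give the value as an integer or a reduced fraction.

Pivot element is row 2, column x3: 1/6.
Normalize row 2: new (row 2, s2) = (1/6)/(1/6) = 1.
row 1 ← row 1 − (-1)·(new row 2): 0 − (-1)·1 = 1.

1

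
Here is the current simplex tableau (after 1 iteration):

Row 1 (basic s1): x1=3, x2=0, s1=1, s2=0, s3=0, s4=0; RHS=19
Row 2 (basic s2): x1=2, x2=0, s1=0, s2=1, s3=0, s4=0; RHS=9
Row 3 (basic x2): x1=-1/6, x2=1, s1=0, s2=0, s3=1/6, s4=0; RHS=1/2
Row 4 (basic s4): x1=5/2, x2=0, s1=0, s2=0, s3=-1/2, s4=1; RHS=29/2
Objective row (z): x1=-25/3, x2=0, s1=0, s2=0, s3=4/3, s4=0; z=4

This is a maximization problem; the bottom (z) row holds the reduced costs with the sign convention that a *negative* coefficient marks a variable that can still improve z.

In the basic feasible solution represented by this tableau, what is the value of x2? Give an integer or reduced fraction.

1/2

x2 is basic (row 3); its value is the RHS of that row: 1/2.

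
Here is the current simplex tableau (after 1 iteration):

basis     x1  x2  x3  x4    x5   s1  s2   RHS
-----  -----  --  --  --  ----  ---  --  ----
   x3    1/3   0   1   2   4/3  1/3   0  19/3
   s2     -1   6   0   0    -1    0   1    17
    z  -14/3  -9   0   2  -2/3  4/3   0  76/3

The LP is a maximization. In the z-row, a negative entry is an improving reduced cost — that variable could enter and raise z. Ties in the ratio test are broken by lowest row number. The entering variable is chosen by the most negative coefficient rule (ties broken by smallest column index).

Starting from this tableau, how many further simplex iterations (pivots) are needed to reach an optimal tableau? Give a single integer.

pivot: x2 in, s2 out → z = 305/6
pivot: x1 in, x3 out → z = 168
No improving column remains; optimal.

2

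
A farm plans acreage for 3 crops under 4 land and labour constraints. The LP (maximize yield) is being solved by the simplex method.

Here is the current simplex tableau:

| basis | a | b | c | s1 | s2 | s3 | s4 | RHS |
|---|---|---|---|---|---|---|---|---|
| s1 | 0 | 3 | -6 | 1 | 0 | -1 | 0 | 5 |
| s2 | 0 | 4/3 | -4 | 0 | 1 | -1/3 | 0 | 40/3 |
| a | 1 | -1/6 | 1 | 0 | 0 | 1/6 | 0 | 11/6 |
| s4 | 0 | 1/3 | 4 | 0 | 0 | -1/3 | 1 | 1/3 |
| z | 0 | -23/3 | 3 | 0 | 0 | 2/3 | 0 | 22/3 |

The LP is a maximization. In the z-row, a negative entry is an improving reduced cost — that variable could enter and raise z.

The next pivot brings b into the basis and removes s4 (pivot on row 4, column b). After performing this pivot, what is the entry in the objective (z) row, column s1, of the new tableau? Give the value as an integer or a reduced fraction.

0

Pivot element is row 4, column b: 1/3.
Normalize row 4: new (row 4, s1) = 0/(1/3) = 0.
z-row ← z-row − (-23/3)·(new row 4): 0 − (-23/3)·0 = 0.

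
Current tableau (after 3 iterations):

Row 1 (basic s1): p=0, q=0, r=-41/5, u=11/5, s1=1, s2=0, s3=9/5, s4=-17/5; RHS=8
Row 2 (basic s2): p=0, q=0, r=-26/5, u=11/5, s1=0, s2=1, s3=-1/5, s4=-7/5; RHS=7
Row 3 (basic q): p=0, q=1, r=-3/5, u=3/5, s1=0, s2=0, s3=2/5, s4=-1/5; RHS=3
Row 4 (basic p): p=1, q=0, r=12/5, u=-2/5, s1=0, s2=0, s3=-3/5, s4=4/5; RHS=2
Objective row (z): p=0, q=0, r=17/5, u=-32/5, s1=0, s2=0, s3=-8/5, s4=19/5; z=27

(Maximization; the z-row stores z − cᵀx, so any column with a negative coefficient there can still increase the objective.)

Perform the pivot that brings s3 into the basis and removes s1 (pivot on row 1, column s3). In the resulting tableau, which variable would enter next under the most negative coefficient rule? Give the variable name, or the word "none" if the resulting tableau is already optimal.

Pivot element 9/5. New z-row = old z-row − (-8/5)·(row 1/(9/5)).
Updated z-row coefficients: p: 0, q: 0, r: -35/9, u: -40/9, s1: 8/9, s2: 0, s3: 0, s4: 7/9.
The most negative is -40/9 in column u, so u would enter next.

u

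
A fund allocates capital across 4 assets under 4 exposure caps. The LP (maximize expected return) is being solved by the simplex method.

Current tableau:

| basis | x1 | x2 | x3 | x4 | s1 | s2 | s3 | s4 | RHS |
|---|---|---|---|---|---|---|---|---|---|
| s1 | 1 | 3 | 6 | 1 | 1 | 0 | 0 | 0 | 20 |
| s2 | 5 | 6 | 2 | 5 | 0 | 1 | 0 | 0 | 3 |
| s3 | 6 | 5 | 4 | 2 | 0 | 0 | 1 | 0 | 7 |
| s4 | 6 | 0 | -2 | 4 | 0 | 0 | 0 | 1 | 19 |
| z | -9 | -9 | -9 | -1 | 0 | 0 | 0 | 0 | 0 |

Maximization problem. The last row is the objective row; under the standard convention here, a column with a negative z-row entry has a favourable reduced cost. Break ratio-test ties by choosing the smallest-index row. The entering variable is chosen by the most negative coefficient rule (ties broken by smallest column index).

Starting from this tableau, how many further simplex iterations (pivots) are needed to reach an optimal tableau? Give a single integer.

pivot: x1 in, s2 out → z = 27/5
pivot: x3 in, x1 out → z = 27/2
No improving column remains; optimal.

2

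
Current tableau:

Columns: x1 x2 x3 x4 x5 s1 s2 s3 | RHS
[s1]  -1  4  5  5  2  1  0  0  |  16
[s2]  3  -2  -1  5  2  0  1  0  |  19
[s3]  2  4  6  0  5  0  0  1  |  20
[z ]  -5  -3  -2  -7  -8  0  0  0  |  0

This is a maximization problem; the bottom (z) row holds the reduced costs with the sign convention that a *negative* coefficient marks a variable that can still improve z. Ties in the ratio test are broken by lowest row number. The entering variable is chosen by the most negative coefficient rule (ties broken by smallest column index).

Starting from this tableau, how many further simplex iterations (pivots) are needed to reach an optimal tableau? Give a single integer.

pivot: x5 in, s3 out → z = 32
pivot: x4 in, s1 out → z = 216/5
pivot: x1 in, s2 out → z = 1161/25
No improving column remains; optimal.

3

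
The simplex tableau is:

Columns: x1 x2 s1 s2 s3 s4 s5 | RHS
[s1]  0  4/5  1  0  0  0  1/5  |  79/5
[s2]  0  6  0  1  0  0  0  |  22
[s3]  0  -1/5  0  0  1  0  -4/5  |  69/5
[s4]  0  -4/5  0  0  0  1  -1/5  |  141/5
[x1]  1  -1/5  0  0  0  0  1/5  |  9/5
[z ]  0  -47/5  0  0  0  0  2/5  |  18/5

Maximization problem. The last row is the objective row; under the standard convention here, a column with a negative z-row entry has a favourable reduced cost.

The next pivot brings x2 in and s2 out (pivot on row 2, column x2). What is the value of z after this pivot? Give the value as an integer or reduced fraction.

571/15

Minimum ratio for x2: 22/6 = 11/3.
z changes by −(z-row coeff of x2)·ratio = −(-47/5)·(11/3) = 517/15.
New z = 18/5 + (517/15) = 571/15.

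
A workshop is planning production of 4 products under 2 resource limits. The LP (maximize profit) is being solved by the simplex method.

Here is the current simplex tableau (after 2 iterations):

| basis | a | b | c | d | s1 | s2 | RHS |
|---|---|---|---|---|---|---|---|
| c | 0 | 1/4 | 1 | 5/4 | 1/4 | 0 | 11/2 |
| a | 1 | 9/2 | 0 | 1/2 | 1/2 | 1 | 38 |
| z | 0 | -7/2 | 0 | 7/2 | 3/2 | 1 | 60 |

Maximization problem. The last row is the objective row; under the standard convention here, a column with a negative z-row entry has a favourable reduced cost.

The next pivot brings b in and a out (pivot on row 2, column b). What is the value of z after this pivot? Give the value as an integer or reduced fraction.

806/9

Minimum ratio for b: 38/(9/2) = 76/9.
z changes by −(z-row coeff of b)·ratio = −(-7/2)·(76/9) = 266/9.
New z = 60 + (266/9) = 806/9.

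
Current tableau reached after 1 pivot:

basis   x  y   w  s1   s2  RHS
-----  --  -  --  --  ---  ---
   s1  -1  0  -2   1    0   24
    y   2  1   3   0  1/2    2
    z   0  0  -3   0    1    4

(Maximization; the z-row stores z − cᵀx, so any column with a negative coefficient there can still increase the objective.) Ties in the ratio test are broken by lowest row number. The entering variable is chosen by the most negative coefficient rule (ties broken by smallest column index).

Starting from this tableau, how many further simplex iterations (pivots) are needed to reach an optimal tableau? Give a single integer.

1

pivot: w in, y out → z = 6
No improving column remains; optimal.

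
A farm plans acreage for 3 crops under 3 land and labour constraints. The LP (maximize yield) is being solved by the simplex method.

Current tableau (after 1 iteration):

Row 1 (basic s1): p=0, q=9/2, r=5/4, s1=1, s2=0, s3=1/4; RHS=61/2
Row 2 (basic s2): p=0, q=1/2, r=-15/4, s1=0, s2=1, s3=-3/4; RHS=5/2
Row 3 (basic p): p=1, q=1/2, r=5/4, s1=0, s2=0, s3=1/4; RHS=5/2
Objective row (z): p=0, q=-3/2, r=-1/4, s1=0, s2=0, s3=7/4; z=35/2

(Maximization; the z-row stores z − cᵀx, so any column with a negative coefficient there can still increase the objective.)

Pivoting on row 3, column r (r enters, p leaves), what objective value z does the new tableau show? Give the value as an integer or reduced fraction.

18

Minimum ratio for r: (5/2)/(5/4) = 2.
z changes by −(z-row coeff of r)·ratio = −(-1/4)·2 = 1/2.
New z = 35/2 + (1/2) = 18.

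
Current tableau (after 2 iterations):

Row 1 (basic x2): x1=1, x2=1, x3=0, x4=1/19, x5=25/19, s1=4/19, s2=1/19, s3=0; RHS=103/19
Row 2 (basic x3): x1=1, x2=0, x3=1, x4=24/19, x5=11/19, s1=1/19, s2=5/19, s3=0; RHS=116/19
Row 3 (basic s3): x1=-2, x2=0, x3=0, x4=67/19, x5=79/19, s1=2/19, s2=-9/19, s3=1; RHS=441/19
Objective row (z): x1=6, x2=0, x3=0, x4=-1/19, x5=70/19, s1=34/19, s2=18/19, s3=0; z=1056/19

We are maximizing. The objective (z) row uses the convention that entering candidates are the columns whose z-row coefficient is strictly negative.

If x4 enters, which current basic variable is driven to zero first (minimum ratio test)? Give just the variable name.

Ratios: row 1 (x2): (103/19)/(1/19) = 103; row 2 (x3): (116/19)/(24/19) = 29/6; row 3 (s3): (441/19)/(67/19) = 441/67.
Minimum ratio 29/6 is in the x3 row, so x3 leaves.

x3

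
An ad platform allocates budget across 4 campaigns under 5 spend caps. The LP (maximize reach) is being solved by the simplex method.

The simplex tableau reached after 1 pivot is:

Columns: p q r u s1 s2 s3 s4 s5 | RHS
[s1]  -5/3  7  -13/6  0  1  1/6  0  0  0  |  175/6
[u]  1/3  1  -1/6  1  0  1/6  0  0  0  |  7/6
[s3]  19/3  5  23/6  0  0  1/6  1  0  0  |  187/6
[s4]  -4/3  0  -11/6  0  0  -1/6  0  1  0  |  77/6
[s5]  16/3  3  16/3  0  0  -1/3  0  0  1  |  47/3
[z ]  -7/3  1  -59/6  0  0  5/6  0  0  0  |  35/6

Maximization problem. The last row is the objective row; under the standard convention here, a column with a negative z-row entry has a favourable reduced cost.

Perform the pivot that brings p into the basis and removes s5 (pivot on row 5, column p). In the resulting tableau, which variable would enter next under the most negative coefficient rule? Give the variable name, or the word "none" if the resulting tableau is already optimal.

Pivot element 16/3. New z-row = old z-row − (-7/3)·(row 5/(16/3)).
Updated z-row coefficients: p: 0, q: 37/16, r: -15/2, u: 0, s1: 0, s2: 11/16, s3: 0, s4: 0, s5: 7/16.
The most negative is -15/2 in column r, so r would enter next.

r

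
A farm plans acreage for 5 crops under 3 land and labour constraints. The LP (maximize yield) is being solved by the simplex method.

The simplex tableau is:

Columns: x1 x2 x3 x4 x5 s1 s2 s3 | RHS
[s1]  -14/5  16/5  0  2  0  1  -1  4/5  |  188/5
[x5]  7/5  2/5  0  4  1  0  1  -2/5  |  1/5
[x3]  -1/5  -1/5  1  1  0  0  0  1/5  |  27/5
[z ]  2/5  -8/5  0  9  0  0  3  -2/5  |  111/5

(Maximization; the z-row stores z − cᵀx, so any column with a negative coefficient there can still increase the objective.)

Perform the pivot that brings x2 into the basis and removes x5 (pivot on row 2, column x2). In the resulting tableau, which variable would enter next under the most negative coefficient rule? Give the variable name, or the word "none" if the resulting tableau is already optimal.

s3

Pivot element 2/5. New z-row = old z-row − (-8/5)·(row 2/(2/5)).
Updated z-row coefficients: x1: 6, x2: 0, x3: 0, x4: 25, x5: 4, s1: 0, s2: 7, s3: -2.
The most negative is -2 in column s3, so s3 would enter next.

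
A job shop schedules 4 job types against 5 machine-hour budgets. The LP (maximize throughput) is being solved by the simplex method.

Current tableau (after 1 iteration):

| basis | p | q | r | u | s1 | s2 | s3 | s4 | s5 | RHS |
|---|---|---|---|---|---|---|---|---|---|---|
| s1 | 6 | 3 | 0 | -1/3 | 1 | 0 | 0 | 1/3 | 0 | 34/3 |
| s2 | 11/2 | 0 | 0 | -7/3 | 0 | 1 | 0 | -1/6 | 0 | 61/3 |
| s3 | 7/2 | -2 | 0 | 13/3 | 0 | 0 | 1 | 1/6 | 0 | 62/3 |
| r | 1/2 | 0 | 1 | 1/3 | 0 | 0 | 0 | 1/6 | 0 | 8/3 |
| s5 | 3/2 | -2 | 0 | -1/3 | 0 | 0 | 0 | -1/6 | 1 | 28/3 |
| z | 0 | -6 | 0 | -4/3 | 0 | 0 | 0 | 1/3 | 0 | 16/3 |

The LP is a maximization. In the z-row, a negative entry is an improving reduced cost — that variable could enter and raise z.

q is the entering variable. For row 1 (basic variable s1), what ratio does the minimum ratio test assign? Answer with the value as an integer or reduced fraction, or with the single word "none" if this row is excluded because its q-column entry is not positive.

34/9

Ratio = RHS / (q entry) = (34/3) / 3 = 34/9.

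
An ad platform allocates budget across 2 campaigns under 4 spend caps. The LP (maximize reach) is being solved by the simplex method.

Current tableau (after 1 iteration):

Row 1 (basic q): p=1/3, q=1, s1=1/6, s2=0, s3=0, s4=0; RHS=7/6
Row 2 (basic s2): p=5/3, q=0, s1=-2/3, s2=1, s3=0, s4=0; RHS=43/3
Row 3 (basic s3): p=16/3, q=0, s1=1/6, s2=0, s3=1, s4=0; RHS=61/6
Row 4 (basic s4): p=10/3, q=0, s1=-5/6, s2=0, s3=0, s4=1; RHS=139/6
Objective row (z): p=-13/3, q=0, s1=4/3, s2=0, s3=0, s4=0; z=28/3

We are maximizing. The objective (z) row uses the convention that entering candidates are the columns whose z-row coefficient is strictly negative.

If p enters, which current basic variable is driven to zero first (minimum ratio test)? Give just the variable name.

Ratios: row 1 (q): (7/6)/(1/3) = 7/2; row 2 (s2): (43/3)/(5/3) = 43/5; row 3 (s3): (61/6)/(16/3) = 61/32; row 4 (s4): (139/6)/(10/3) = 139/20.
Minimum ratio 61/32 is in the s3 row, so s3 leaves.

s3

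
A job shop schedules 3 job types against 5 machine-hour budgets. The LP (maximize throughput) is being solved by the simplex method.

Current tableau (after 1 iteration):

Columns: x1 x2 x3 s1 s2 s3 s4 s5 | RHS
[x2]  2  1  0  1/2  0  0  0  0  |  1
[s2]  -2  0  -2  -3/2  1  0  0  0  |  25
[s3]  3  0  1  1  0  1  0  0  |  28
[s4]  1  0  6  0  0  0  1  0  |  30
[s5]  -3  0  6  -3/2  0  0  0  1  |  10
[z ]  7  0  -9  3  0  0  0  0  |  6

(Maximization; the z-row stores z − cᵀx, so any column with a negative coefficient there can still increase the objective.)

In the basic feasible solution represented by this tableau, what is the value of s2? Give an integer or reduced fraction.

s2 is basic (row 2); its value is the RHS of that row: 25.

25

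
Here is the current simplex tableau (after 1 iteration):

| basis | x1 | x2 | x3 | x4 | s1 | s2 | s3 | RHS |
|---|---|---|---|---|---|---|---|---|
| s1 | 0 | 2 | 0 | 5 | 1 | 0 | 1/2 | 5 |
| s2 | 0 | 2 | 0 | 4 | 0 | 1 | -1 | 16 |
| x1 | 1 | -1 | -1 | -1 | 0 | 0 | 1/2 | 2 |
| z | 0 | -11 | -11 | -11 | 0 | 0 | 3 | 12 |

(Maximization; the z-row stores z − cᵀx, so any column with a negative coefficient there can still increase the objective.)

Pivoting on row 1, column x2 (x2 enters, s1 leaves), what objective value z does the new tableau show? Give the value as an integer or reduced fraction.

Minimum ratio for x2: 5/2 = 5/2.
z changes by −(z-row coeff of x2)·ratio = −(-11)·(5/2) = 55/2.
New z = 12 + (55/2) = 79/2.

79/2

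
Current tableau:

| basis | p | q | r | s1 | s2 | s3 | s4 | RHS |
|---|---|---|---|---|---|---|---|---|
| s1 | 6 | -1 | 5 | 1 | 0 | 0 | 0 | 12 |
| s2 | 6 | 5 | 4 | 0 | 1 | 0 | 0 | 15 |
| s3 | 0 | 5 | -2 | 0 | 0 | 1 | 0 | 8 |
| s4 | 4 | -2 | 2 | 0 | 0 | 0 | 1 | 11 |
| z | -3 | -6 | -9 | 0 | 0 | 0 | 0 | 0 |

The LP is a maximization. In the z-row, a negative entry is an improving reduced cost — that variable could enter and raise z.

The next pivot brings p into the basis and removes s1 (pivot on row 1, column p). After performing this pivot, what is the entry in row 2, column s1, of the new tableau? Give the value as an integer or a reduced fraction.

-1

Pivot element is row 1, column p: 6.
Normalize row 1: new (row 1, s1) = 1/6 = 1/6.
row 2 ← row 2 − 6·(new row 1): 0 − 6·(1/6) = -1.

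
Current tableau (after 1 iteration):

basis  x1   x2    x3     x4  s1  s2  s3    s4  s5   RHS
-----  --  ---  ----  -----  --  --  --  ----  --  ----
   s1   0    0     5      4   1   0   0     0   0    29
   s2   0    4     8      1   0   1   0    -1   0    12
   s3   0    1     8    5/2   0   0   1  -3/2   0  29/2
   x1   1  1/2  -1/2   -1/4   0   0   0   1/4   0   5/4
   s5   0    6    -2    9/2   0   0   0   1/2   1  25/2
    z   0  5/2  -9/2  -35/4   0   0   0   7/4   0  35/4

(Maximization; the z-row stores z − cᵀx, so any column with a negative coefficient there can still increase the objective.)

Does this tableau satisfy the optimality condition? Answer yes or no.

no

Column x3 has objective-row coefficient -9/2, which is negative; an improving pivot exists, so not yet optimal.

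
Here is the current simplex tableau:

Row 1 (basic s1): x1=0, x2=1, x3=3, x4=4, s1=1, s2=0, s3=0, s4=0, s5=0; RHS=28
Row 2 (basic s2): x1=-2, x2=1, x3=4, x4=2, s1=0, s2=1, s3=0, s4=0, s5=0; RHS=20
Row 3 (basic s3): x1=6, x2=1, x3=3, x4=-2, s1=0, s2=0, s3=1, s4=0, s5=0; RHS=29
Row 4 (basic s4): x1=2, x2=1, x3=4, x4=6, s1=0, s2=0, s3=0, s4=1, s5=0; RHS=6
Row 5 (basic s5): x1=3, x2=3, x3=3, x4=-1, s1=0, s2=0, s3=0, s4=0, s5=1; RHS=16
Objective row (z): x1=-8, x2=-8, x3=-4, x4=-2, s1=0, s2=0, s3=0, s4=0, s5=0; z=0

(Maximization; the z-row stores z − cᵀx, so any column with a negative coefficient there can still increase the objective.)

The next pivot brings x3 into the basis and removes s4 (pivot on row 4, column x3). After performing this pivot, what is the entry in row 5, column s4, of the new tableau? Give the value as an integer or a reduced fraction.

-3/4

Pivot element is row 4, column x3: 4.
Normalize row 4: new (row 4, s4) = 1/4 = 1/4.
row 5 ← row 5 − 3·(new row 4): 0 − 3·(1/4) = -3/4.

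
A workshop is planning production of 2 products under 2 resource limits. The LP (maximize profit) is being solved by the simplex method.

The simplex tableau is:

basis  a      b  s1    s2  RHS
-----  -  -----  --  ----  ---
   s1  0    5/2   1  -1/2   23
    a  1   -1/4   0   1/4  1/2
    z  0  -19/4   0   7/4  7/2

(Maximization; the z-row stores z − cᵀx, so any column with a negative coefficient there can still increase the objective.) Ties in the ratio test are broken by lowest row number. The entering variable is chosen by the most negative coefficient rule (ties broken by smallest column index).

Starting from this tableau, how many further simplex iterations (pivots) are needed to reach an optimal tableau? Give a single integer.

pivot: b in, s1 out → z = 236/5
No improving column remains; optimal.

1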